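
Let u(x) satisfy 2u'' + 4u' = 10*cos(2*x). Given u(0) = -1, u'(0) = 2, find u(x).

u = -5*cos(2*x)/8 - 3*exp(-2*x)/8 + 5*sin(2*x)/8

Divide through by 2: u'' + 2u' = 5*cos(2*x).
Characteristic equation r² + 2r = 0 factors as (r + 2)r = 0, so r = -2, 0.
Hence u_h = C1*exp(-2*x) + C2.
Try u_p = A*cos(2*x) + B*sin(2*x). Substituting and equating the coefficients of cos(2x) and sin(2x) gives A = -5/8, B = 5/8, so u_p = -5*cos(2*x)/8 + 5*sin(2*x)/8.
General solution: u = C2 - 5*cos(2*x)/8 + 5*sin(2*x)/8 + C1*exp(-2*x).
Apply the initial conditions: u(0) = -5/8 + C1 + C2 = -1 and u'(0) = 5/4 - 2*C1 = 2. Solving gives C1 = -3/8, C2 = 0.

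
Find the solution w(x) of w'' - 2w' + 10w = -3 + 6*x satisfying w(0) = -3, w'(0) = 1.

Characteristic equation r² - 2r + 10 = 0 has discriminant (-2)² - 4·(10) = -36 < 0, so r = 1 ± 3i.
Hence w_h = C1*cos(3*x)*exp(x) + C2*exp(x)*sin(3*x).
For the particular solution try w_p = A0 + A1*x. Substituting and matching coefficients of each power of x gives A0 = -9/50, A1 = 3/5, so w_p = -9/50 + 3*x/5.
General solution: w = -9/50 + 3*x/5 + C1*cos(3*x)*exp(x) + C2*exp(x)*sin(3*x).
Apply the initial conditions: w(0) = -9/50 + C1 = -3 and w'(0) = 3/5 + C1 + 3*C2 = 1. Solving gives C1 = -141/50, C2 = 161/150.

w = -9/50 + 3*x/5 - 141*cos(3*x)*exp(x)/50 + 161*exp(x)*sin(3*x)/150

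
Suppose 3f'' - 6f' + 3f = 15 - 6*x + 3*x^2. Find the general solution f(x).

Divide through by 3: f'' - 2f' + f = 5 + x^2 - 2*x.
Characteristic equation r² - 2r + 1 = 0 has discriminant (-2)² - 4·(1) = 0, so r = 1 is a repeated root.
Hence f_h = (C1 + C2*x)*exp(x).
For the particular solution try f_p = A0 + A1*x + A2*x^2. Substituting and matching coefficients of each power of x gives A0 = 7, A1 = 2, A2 = 1, so f_p = 7 + x^2 + 2*x.

f = 7 + x**2 + 2*x + C1*exp(x) + C2*x*exp(x)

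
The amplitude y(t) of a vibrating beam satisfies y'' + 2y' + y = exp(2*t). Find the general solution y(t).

Characteristic equation r² + 2r + 1 = 0 has discriminant (2)² - 4·(1) = 0, so r = -1 is a repeated root.
Hence y_h = (C1 + C2*t)*exp(-t).
Try y_p = A*exp(2*t). Substituting into the equation and dividing by exp(2*t) gives A = 1/9, so y_p = exp(2*t)/9.

y = exp(2*t)/9 + C1*exp(-t) + C2*t*exp(-t)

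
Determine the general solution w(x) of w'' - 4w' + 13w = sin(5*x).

w = -3*sin(5*x)/136 + 5*cos(5*x)/136 + C1*cos(3*x)*exp(2*x) + C2*exp(2*x)*sin(3*x)

Characteristic equation r² - 4r + 13 = 0 has discriminant (-4)² - 4·(13) = -36 < 0, so r = 2 ± 3i.
Hence w_h = C1*cos(3*x)*exp(2*x) + C2*exp(2*x)*sin(3*x).
Try w_p = A*cos(5*x) + B*sin(5*x). Substituting and equating the coefficients of cos(5x) and sin(5x) gives A = 5/136, B = -3/136, so w_p = -3*sin(5*x)/136 + 5*cos(5*x)/136.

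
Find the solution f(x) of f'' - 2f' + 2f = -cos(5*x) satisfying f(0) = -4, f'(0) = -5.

f = 10*sin(5*x)/629 + 23*cos(5*x)/629 - 2539*cos(x)*exp(x)/629 - 656*exp(x)*sin(x)/629

Characteristic equation r² - 2r + 2 = 0 has discriminant (-2)² - 4·(2) = -4 < 0, so r = 1 ± i.
Hence f_h = C1*cos(x)*exp(x) + C2*exp(x)*sin(x).
Try f_p = A*cos(5*x) + B*sin(5*x). Substituting and equating the coefficients of cos(5x) and sin(5x) gives A = 23/629, B = 10/629, so f_p = 10*sin(5*x)/629 + 23*cos(5*x)/629.
General solution: f = 10*sin(5*x)/629 + 23*cos(5*x)/629 + C1*cos(x)*exp(x) + C2*exp(x)*sin(x).
Apply the initial conditions: f(0) = 23/629 + C1 = -4 and f'(0) = 50/629 + C1 + C2 = -5. Solving gives C1 = -2539/629, C2 = -656/629.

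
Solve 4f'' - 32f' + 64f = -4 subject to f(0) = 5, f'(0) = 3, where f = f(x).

f = -1/16 + 81*exp(4*x)/16 - 69*x*exp(4*x)/4

Divide through by 4: f'' - 8f' + 16f = -1.
Characteristic equation r² - 8r + 16 = 0 has discriminant (-8)² - 4·(16) = 0, so r = 4 is a repeated root.
Hence f_h = (C1 + C2*x)*exp(4*x).
For the particular solution try f_p = A0. Substituting and matching coefficients of each power of x gives A0 = -1/16, so f_p = -1/16.
General solution: f = -1/16 + C1*exp(4*x) + C2*x*exp(4*x).
Apply the initial conditions: f(0) = -1/16 + C1 = 5 and f'(0) = C2 + 4*C1 = 3. Solving gives C1 = 81/16, C2 = -69/4.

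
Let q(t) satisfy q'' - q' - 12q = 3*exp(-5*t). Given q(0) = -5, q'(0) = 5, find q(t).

Characteristic equation r² - r - 12 = 0 factors as (r + 3)(r - 4) = 0, so r = -3, 4.
Hence q_h = C1*exp(-3*t) + C2*exp(4*t).
Try q_p = A*exp(-5*t). Substituting into the equation and dividing by exp(-5*t) gives A = 1/6, so q_p = exp(-5*t)/6.
General solution: q = exp(-5*t)/6 + C1*exp(-3*t) + C2*exp(4*t).
Apply the initial conditions: q(0) = 1/6 + C1 + C2 = -5 and q'(0) = -5/6 - 3*C1 + 4*C2 = 5. Solving gives C1 = -53/14, C2 = -29/21.

q = -53*exp(-3*t)/14 - 29*exp(4*t)/21 + exp(-5*t)/6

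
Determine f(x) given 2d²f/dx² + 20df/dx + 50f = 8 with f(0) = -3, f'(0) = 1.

f = 4/25 - 79*exp(-5*x)/25 - 74*x*exp(-5*x)/5

Divide through by 2: f'' + 10f' + 25f = 4.
Characteristic equation r² + 10r + 25 = 0 has discriminant (10)² - 4·(25) = 0, so r = -5 is a repeated root.
Hence f_h = (C1 + C2*x)*exp(-5*x).
For the particular solution try f_p = A0. Substituting and matching coefficients of each power of x gives A0 = 4/25, so f_p = 4/25.
General solution: f = 4/25 + C1*exp(-5*x) + C2*x*exp(-5*x).
Apply the initial conditions: f(0) = 4/25 + C1 = -3 and f'(0) = C2 - 5*C1 = 1. Solving gives C1 = -79/25, C2 = -74/5.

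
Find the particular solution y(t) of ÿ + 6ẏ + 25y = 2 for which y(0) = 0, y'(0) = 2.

y = 2/25 - 2*cos(4*t)*exp(-3*t)/25 + 11*exp(-3*t)*sin(4*t)/25

Characteristic equation r² + 6r + 25 = 0 has discriminant (6)² - 4·(25) = -64 < 0, so r = -3 ± 4i.
Hence y_h = C1*cos(4*t)*exp(-3*t) + C2*exp(-3*t)*sin(4*t).
For the particular solution try y_p = A0. Substituting and matching coefficients of each power of t gives A0 = 2/25, so y_p = 2/25.
General solution: y = 2/25 + C1*cos(4*t)*exp(-3*t) + C2*exp(-3*t)*sin(4*t).
Apply the initial conditions: y(0) = 2/25 + C1 = 0 and y'(0) = -3*C1 + 4*C2 = 2. Solving gives C1 = -2/25, C2 = 11/25.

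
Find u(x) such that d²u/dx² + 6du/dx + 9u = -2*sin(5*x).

u = 8*sin(5*x)/289 + 15*cos(5*x)/289 + C1*exp(-3*x) + C2*x*exp(-3*x)

Characteristic equation r² + 6r + 9 = 0 has discriminant (6)² - 4·(9) = 0, so r = -3 is a repeated root.
Hence u_h = (C1 + C2*x)*exp(-3*x).
Try u_p = A*cos(5*x) + B*sin(5*x). Substituting and equating the coefficients of cos(5x) and sin(5x) gives A = 15/289, B = 8/289, so u_p = 8*sin(5*x)/289 + 15*cos(5*x)/289.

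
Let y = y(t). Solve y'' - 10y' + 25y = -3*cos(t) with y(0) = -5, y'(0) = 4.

Characteristic equation r² - 10r + 25 = 0 has discriminant (-10)² - 4·(25) = 0, so r = 5 is a repeated root.
Hence y_h = (C1 + C2*t)*exp(5*t).
Try y_p = A*cos(t) + B*sin(t). Substituting and equating the coefficients of cos(t) and sin(t) gives A = -18/169, B = 15/338, so y_p = -18*cos(t)/169 + 15*sin(t)/338.
General solution: y = -18*cos(t)/169 + 15*sin(t)/338 + C1*exp(5*t) + C2*t*exp(5*t).
Apply the initial conditions: y(0) = -18/169 + C1 = -5 and y'(0) = 15/338 + C2 + 5*C1 = 4. Solving gives C1 = -827/169, C2 = 739/26.

y = -827*exp(5*t)/169 - 18*cos(t)/169 + 15*sin(t)/338 + 739*t*exp(5*t)/26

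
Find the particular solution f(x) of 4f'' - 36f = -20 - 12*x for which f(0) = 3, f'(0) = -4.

Divide through by 4: f'' - 9f = -5 - 3*x.
Characteristic equation r² - 9 = 0 factors as (r + 3)(r - 3) = 0, so r = -3, 3.
Hence f_h = C1*exp(-3*x) + C2*exp(3*x).
For the particular solution try f_p = A0 + A1*x. Substituting and matching coefficients of each power of x gives A0 = 5/9, A1 = 1/3, so f_p = 5/9 + x/3.
General solution: f = 5/9 + x/3 + C1*exp(-3*x) + C2*exp(3*x).
Apply the initial conditions: f(0) = 5/9 + C1 + C2 = 3 and f'(0) = 1/3 - 3*C1 + 3*C2 = -4. Solving gives C1 = 35/18, C2 = 1/2.

f = 5/9 + exp(3*x)/2 + x/3 + 35*exp(-3*x)/18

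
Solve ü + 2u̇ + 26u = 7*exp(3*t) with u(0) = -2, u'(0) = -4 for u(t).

Characteristic equation r² + 2r + 26 = 0 has discriminant (2)² - 4·(26) = -100 < 0, so r = -1 ± 5i.
Hence u_h = C1*cos(5*t)*exp(-t) + C2*exp(-t)*sin(5*t).
Try u_p = A*exp(3*t). Substituting into the equation and dividing by exp(3*t) gives A = 7/41, so u_p = 7*exp(3*t)/41.
General solution: u = 7*exp(3*t)/41 + C1*cos(5*t)*exp(-t) + C2*exp(-t)*sin(5*t).
Apply the initial conditions: u(0) = 7/41 + C1 = -2 and u'(0) = 21/41 - C1 + 5*C2 = -4. Solving gives C1 = -89/41, C2 = -274/205.

u = 7*exp(3*t)/41 - 274*exp(-t)*sin(5*t)/205 - 89*cos(5*t)*exp(-t)/41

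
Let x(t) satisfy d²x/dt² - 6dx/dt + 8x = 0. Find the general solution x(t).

Characteristic equation r² - 6r + 8 = 0 factors as (r - 2)(r - 4) = 0, so r = 2, 4.
Hence x_h = C1*exp(2*t) + C2*exp(4*t).

x = C1*exp(2*t) + C2*exp(4*t)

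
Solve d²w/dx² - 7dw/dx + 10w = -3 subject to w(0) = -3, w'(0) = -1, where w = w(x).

Characteristic equation r² - 7r + 10 = 0 factors as (r - 5)(r - 2) = 0, so r = 5, 2.
Hence w_h = C1*exp(5*x) + C2*exp(2*x).
For the particular solution try w_p = A0. Substituting and matching coefficients of each power of x gives A0 = -3/10, so w_p = -3/10.
General solution: w = -3/10 + C1*exp(5*x) + C2*exp(2*x).
Apply the initial conditions: w(0) = -3/10 + C1 + C2 = -3 and w'(0) = 2*C2 + 5*C1 = -1. Solving gives C1 = 22/15, C2 = -25/6.

w = -3/10 - 25*exp(2*x)/6 + 22*exp(5*x)/15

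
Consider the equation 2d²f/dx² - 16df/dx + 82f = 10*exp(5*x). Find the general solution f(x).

f = 5*exp(5*x)/26 + C1*cos(5*x)*exp(4*x) + C2*exp(4*x)*sin(5*x)

Divide through by 2: f'' - 8f' + 41f = 5*exp(5*x).
Characteristic equation r² - 8r + 41 = 0 has discriminant (-8)² - 4·(41) = -100 < 0, so r = 4 ± 5i.
Hence f_h = C1*cos(5*x)*exp(4*x) + C2*exp(4*x)*sin(5*x).
Try f_p = A*exp(5*x). Substituting into the equation and dividing by exp(5*x) gives A = 5/26, so f_p = 5*exp(5*x)/26.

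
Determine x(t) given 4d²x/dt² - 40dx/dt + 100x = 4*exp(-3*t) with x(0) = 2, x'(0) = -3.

x = exp(-3*t)/64 + 127*exp(5*t)/64 - 103*t*exp(5*t)/8

Divide through by 4: x'' - 10x' + 25x = exp(-3*t).
Characteristic equation r² - 10r + 25 = 0 has discriminant (-10)² - 4·(25) = 0, so r = 5 is a repeated root.
Hence x_h = (C1 + C2*t)*exp(5*t).
Try x_p = A*exp(-3*t). Substituting into the equation and dividing by exp(-3*t) gives A = 1/64, so x_p = exp(-3*t)/64.
General solution: x = exp(-3*t)/64 + C1*exp(5*t) + C2*t*exp(5*t).
Apply the initial conditions: x(0) = 1/64 + C1 = 2 and x'(0) = -3/64 + C2 + 5*C1 = -3. Solving gives C1 = 127/64, C2 = -103/8.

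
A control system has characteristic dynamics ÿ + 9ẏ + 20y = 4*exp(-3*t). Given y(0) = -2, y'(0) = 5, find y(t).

y = -9*exp(-4*t) + 2*exp(-3*t) + 5*exp(-5*t)

Characteristic equation r² + 9r + 20 = 0 factors as (r + 4)(r + 5) = 0, so r = -4, -5.
Hence y_h = C1*exp(-4*t) + C2*exp(-5*t).
Try y_p = A*exp(-3*t). Substituting into the equation and dividing by exp(-3*t) gives A = 2, so y_p = 2*exp(-3*t).
General solution: y = 2*exp(-3*t) + C1*exp(-4*t) + C2*exp(-5*t).
Apply the initial conditions: y(0) = 2 + C1 + C2 = -2 and y'(0) = -6 - 5*C2 - 4*C1 = 5. Solving gives C1 = -9, C2 = 5.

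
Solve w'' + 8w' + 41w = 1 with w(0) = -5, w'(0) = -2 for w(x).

Characteristic equation r² + 8r + 41 = 0 has discriminant (8)² - 4·(41) = -100 < 0, so r = -4 ± 5i.
Hence w_h = C1*cos(5*x)*exp(-4*x) + C2*exp(-4*x)*sin(5*x).
For the particular solution try w_p = A0. Substituting and matching coefficients of each power of x gives A0 = 1/41, so w_p = 1/41.
General solution: w = 1/41 + C1*cos(5*x)*exp(-4*x) + C2*exp(-4*x)*sin(5*x).
Apply the initial conditions: w(0) = 1/41 + C1 = -5 and w'(0) = -4*C1 + 5*C2 = -2. Solving gives C1 = -206/41, C2 = -906/205.

w = 1/41 - 906*exp(-4*x)*sin(5*x)/205 - 206*cos(5*x)*exp(-4*x)/41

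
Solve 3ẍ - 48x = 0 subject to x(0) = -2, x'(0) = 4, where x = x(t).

x = -3*exp(-4*t)/2 - exp(4*t)/2

Divide through by 3: x'' - 16x = 0.
Characteristic equation r² - 16 = 0 factors as (r + 4)(r - 4) = 0, so r = -4, 4.
Hence x_h = C1*exp(-4*t) + C2*exp(4*t).
Apply the initial conditions: x(0) = C1 + C2 = -2 and x'(0) = -4*C1 + 4*C2 = 4. Solving gives C1 = -3/2, C2 = -1/2.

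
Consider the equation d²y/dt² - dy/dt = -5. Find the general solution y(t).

y = C2 + 5*t + C1*exp(t)

Characteristic equation r² - r = 0 factors as (r - 1)r = 0, so r = 1, 0.
Hence y_h = C1*exp(t) + C2.
Since 0 is a characteristic root (multiplicity 1), multiply the polynomial trial by t: try y_p = A0*t. Substituting and matching coefficients of each power of t gives A0 = 5, so y_p = 5*t.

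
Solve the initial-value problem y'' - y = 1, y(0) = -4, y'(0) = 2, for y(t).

Characteristic equation r² - 1 = 0 factors as (r - 1)(r + 1) = 0, so r = 1, -1.
Hence y_h = C1*exp(t) + C2*exp(-t).
For the particular solution try y_p = A0. Substituting and matching coefficients of each power of t gives A0 = -1, so y_p = -1.
General solution: y = -1 + C1*exp(t) + C2*exp(-t).
Apply the initial conditions: y(0) = -1 + C1 + C2 = -4 and y'(0) = C1 - C2 = 2. Solving gives C1 = -1/2, C2 = -5/2.

y = -1 - 5*exp(-t)/2 - exp(t)/2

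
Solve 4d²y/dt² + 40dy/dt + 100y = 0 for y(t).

y = C1*exp(-5*t) + C2*t*exp(-5*t)

Divide through by 4: y'' + 10y' + 25y = 0.
Characteristic equation r² + 10r + 25 = 0 has discriminant (10)² - 4·(25) = 0, so r = -5 is a repeated root.
Hence y_h = (C1 + C2*t)*exp(-5*t).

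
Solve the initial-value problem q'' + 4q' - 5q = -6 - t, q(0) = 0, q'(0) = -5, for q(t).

Characteristic equation r² + 4r - 5 = 0 factors as (r - 1)(r + 5) = 0, so r = 1, -5.
Hence q_h = C1*exp(t) + C2*exp(-5*t).
For the particular solution try q_p = A0 + A1*t. Substituting and matching coefficients of each power of t gives A0 = 34/25, A1 = 1/5, so q_p = 34/25 + t/5.
General solution: q = 34/25 + t/5 + C1*exp(t) + C2*exp(-5*t).
Apply the initial conditions: q(0) = 34/25 + C1 + C2 = 0 and q'(0) = 1/5 + C1 - 5*C2 = -5. Solving gives C1 = -2, C2 = 16/25.

q = 34/25 - 2*exp(t) + t/5 + 16*exp(-5*t)/25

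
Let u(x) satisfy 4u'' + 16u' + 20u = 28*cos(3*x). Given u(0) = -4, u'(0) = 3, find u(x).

u = -7*cos(3*x)/40 + 21*sin(3*x)/40 - 249*exp(-2*x)*sin(x)/40 - 153*cos(x)*exp(-2*x)/40

Divide through by 4: u'' + 4u' + 5u = 7*cos(3*x).
Characteristic equation r² + 4r + 5 = 0 has discriminant (4)² - 4·(5) = -4 < 0, so r = -2 ± i.
Hence u_h = C1*cos(x)*exp(-2*x) + C2*exp(-2*x)*sin(x).
Try u_p = A*cos(3*x) + B*sin(3*x). Substituting and equating the coefficients of cos(3x) and sin(3x) gives A = -7/40, B = 21/40, so u_p = -7*cos(3*x)/40 + 21*sin(3*x)/40.
General solution: u = -7*cos(3*x)/40 + 21*sin(3*x)/40 + C1*cos(x)*exp(-2*x) + C2*exp(-2*x)*sin(x).
Apply the initial conditions: u(0) = -7/40 + C1 = -4 and u'(0) = 63/40 + C2 - 2*C1 = 3. Solving gives C1 = -153/40, C2 = -249/40.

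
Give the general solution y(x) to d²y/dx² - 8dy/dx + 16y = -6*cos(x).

Characteristic equation r² - 8r + 16 = 0 has discriminant (-8)² - 4·(16) = 0, so r = 4 is a repeated root.
Hence y_h = (C1 + C2*x)*exp(4*x).
Try y_p = A*cos(x) + B*sin(x). Substituting and equating the coefficients of cos(x) and sin(x) gives A = -90/289, B = 48/289, so y_p = -90*cos(x)/289 + 48*sin(x)/289.

y = -90*cos(x)/289 + 48*sin(x)/289 + C1*exp(4*x) + C2*x*exp(4*x)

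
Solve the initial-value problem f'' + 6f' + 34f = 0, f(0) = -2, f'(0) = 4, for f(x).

f = -2*cos(5*x)*exp(-3*x) - 2*exp(-3*x)*sin(5*x)/5

Characteristic equation r² + 6r + 34 = 0 has discriminant (6)² - 4·(34) = -100 < 0, so r = -3 ± 5i.
Hence f_h = C1*cos(5*x)*exp(-3*x) + C2*exp(-3*x)*sin(5*x).
Apply the initial conditions: f(0) = C1 = -2 and f'(0) = -3*C1 + 5*C2 = 4. Solving gives C1 = -2, C2 = -2/5.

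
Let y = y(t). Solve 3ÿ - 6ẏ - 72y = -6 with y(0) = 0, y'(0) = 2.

y = 1/12 - exp(-4*t)/4 + exp(6*t)/6

Divide through by 3: y'' - 2y' - 24y = -2.
Characteristic equation r² - 2r - 24 = 0 factors as (r + 4)(r - 6) = 0, so r = -4, 6.
Hence y_h = C1*exp(-4*t) + C2*exp(6*t).
For the particular solution try y_p = A0. Substituting and matching coefficients of each power of t gives A0 = 1/12, so y_p = 1/12.
General solution: y = 1/12 + C1*exp(-4*t) + C2*exp(6*t).
Apply the initial conditions: y(0) = 1/12 + C1 + C2 = 0 and y'(0) = -4*C1 + 6*C2 = 2. Solving gives C1 = -1/4, C2 = 1/6.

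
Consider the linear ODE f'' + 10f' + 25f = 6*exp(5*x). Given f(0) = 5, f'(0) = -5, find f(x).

f = 3*exp(5*x)/50 + 247*exp(-5*x)/50 + 97*x*exp(-5*x)/5

Characteristic equation r² + 10r + 25 = 0 has discriminant (10)² - 4·(25) = 0, so r = -5 is a repeated root.
Hence f_h = (C1 + C2*x)*exp(-5*x).
Try f_p = A*exp(5*x). Substituting into the equation and dividing by exp(5*x) gives A = 3/50, so f_p = 3*exp(5*x)/50.
General solution: f = 3*exp(5*x)/50 + C1*exp(-5*x) + C2*x*exp(-5*x).
Apply the initial conditions: f(0) = 3/50 + C1 = 5 and f'(0) = 3/10 + C2 - 5*C1 = -5. Solving gives C1 = 247/50, C2 = 97/5.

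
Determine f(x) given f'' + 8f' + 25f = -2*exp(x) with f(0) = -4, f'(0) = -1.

Characteristic equation r² + 8r + 25 = 0 has discriminant (8)² - 4·(25) = -36 < 0, so r = -4 ± 3i.
Hence f_h = C1*cos(3*x)*exp(-4*x) + C2*exp(-4*x)*sin(3*x).
Try f_p = A*exp(x). Substituting into the equation and dividing by exp(x) gives A = -1/17, so f_p = -exp(x)/17.
General solution: f = -exp(x)/17 + C1*cos(3*x)*exp(-4*x) + C2*exp(-4*x)*sin(3*x).
Apply the initial conditions: f(0) = -1/17 + C1 = -4 and f'(0) = -1/17 - 4*C1 + 3*C2 = -1. Solving gives C1 = -67/17, C2 = -284/51.

f = -exp(x)/17 - 284*exp(-4*x)*sin(3*x)/51 - 67*cos(3*x)*exp(-4*x)/17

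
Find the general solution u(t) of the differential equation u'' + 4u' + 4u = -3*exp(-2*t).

Characteristic equation r² + 4r + 4 = 0 has discriminant (4)² - 4·(4) = 0, so r = -2 is a repeated root.
Hence u_h = (C1 + C2*t)*exp(-2*t).
Since exp(-2*t) solves the homogeneous equation (r = -2 is a root of multiplicity 2), multiply the trial by t^2. Try u_p = A*t^2*exp(-2*t). Substituting into the equation and dividing by exp(-2*t) gives A = -3/2, so u_p = -3*t^2*exp(-2*t)/2.

u = C1*exp(-2*t) - 3*t**2*exp(-2*t)/2 + C2*t*exp(-2*t)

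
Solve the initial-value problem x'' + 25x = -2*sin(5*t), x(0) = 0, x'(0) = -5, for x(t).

x = -26*sin(5*t)/25 + t*cos(5*t)/5

Characteristic equation r² + 25 = 0 has discriminant (0)² - 4·(25) = -100 < 0, so r = ± 5i.
Hence x_h = C1*cos(5*t) + C2*sin(5*t).
Since ±5i are characteristic roots, multiply the trial by t. Try x_p = t*(A*cos(5*t) + B*sin(5*t)). Substituting and equating the coefficients of cos(5t) and sin(5t) gives A = 1/5, B = 0, so x_p = t*cos(5*t)/5.
General solution: x = C1*cos(5*t) + C2*sin(5*t) + t*cos(5*t)/5.
Apply the initial conditions: x(0) = C1 = 0 and x'(0) = 1/5 + 5*C2 = -5. Solving gives C1 = 0, C2 = -26/25.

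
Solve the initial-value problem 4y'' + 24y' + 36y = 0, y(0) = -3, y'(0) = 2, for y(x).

y = -3*exp(-3*x) - 7*x*exp(-3*x)

Divide through by 4: y'' + 6y' + 9y = 0.
Characteristic equation r² + 6r + 9 = 0 has discriminant (6)² - 4·(9) = 0, so r = -3 is a repeated root.
Hence y_h = (C1 + C2*x)*exp(-3*x).
Apply the initial conditions: y(0) = C1 = -3 and y'(0) = C2 - 3*C1 = 2. Solving gives C1 = -3, C2 = -7.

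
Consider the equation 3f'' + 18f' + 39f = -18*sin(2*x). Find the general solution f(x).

f = -6*sin(2*x)/25 + 8*cos(2*x)/25 + C1*cos(2*x)*exp(-3*x) + C2*exp(-3*x)*sin(2*x)

Divide through by 3: f'' + 6f' + 13f = -6*sin(2*x).
Characteristic equation r² + 6r + 13 = 0 has discriminant (6)² - 4·(13) = -16 < 0, so r = -3 ± 2i.
Hence f_h = C1*cos(2*x)*exp(-3*x) + C2*exp(-3*x)*sin(2*x).
Try f_p = A*cos(2*x) + B*sin(2*x). Substituting and equating the coefficients of cos(2x) and sin(2x) gives A = 8/25, B = -6/25, so f_p = -6*sin(2*x)/25 + 8*cos(2*x)/25.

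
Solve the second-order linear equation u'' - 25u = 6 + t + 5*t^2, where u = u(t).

Characteristic equation r² - 25 = 0 factors as (r - 5)(r + 5) = 0, so r = 5, -5.
Hence u_h = C1*exp(5*t) + C2*exp(-5*t).
For the particular solution try u_p = A0 + A1*t + A2*t^2. Substituting and matching coefficients of each power of t gives A0 = -32/125, A1 = -1/25, A2 = -1/5, so u_p = -32/125 - t^2/5 - t/25.

u = -32/125 - t**2/5 - t/25 + C1*exp(5*t) + C2*exp(-5*t)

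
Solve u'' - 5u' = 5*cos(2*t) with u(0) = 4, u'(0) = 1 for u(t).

u = 19/5 - 25*sin(2*t)/58 - 5*cos(2*t)/29 + 54*exp(5*t)/145

Characteristic equation r² - 5r = 0 factors as (r - 5)r = 0, so r = 5, 0.
Hence u_h = C1*exp(5*t) + C2.
Try u_p = A*cos(2*t) + B*sin(2*t). Substituting and equating the coefficients of cos(2t) and sin(2t) gives A = -5/29, B = -25/58, so u_p = -25*sin(2*t)/58 - 5*cos(2*t)/29.
General solution: u = C2 - 25*sin(2*t)/58 - 5*cos(2*t)/29 + C1*exp(5*t).
Apply the initial conditions: u(0) = -5/29 + C1 + C2 = 4 and u'(0) = -25/29 + 5*C1 = 1. Solving gives C1 = 54/145, C2 = 19/5.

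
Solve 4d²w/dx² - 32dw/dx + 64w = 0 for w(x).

w = C1*exp(4*x) + C2*x*exp(4*x)

Divide through by 4: w'' - 8w' + 16w = 0.
Characteristic equation r² - 8r + 16 = 0 has discriminant (-8)² - 4·(16) = 0, so r = 4 is a repeated root.
Hence w_h = (C1 + C2*x)*exp(4*x).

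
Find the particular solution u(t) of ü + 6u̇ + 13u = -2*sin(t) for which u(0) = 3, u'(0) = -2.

Characteristic equation r² + 6r + 13 = 0 has discriminant (6)² - 4·(13) = -16 < 0, so r = -3 ± 2i.
Hence u_h = C1*cos(2*t)*exp(-3*t) + C2*exp(-3*t)*sin(2*t).
Try u_p = A*cos(t) + B*sin(t). Substituting and equating the coefficients of cos(t) and sin(t) gives A = 1/15, B = -2/15, so u_p = -2*sin(t)/15 + cos(t)/15.
General solution: u = -2*sin(t)/15 + cos(t)/15 + C1*cos(2*t)*exp(-3*t) + C2*exp(-3*t)*sin(2*t).
Apply the initial conditions: u(0) = 1/15 + C1 = 3 and u'(0) = -2/15 - 3*C1 + 2*C2 = -2. Solving gives C1 = 44/15, C2 = 52/15.

u = -2*sin(t)/15 + cos(t)/15 + 44*cos(2*t)*exp(-3*t)/15 + 52*exp(-3*t)*sin(2*t)/15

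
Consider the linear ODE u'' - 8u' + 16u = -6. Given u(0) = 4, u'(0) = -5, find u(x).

u = -3/8 + 35*exp(4*x)/8 - 45*x*exp(4*x)/2

Characteristic equation r² - 8r + 16 = 0 has discriminant (-8)² - 4·(16) = 0, so r = 4 is a repeated root.
Hence u_h = (C1 + C2*x)*exp(4*x).
For the particular solution try u_p = A0. Substituting and matching coefficients of each power of x gives A0 = -3/8, so u_p = -3/8.
General solution: u = -3/8 + C1*exp(4*x) + C2*x*exp(4*x).
Apply the initial conditions: u(0) = -3/8 + C1 = 4 and u'(0) = C2 + 4*C1 = -5. Solving gives C1 = 35/8, C2 = -45/2.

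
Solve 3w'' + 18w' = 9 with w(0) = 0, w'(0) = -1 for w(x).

w = -1/4 + x/2 + exp(-6*x)/4

Divide through by 3: w'' + 6w' = 3.
Characteristic equation r² + 6r = 0 factors as (r + 6)r = 0, so r = -6, 0.
Hence w_h = C1*exp(-6*x) + C2.
Since 0 is a characteristic root (multiplicity 1), multiply the polynomial trial by x: try w_p = A0*x. Substituting and matching coefficients of each power of x gives A0 = 1/2, so w_p = x/2.
General solution: w = C2 + x/2 + C1*exp(-6*x).
Apply the initial conditions: w(0) = C1 + C2 = 0 and w'(0) = 1/2 - 6*C1 = -1. Solving gives C1 = 1/4, C2 = -1/4.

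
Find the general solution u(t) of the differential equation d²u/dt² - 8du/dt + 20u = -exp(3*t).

u = -exp(3*t)/5 + C1*cos(2*t)*exp(4*t) + C2*exp(4*t)*sin(2*t)

Characteristic equation r² - 8r + 20 = 0 has discriminant (-8)² - 4·(20) = -16 < 0, so r = 4 ± 2i.
Hence u_h = C1*cos(2*t)*exp(4*t) + C2*exp(4*t)*sin(2*t).
Try u_p = A*exp(3*t). Substituting into the equation and dividing by exp(3*t) gives A = -1/5, so u_p = -exp(3*t)/5.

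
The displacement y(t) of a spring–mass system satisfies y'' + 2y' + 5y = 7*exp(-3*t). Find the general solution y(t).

y = 7*exp(-3*t)/8 + C1*cos(2*t)*exp(-t) + C2*exp(-t)*sin(2*t)

Characteristic equation r² + 2r + 5 = 0 has discriminant (2)² - 4·(5) = -16 < 0, so r = -1 ± 2i.
Hence y_h = C1*cos(2*t)*exp(-t) + C2*exp(-t)*sin(2*t).
Try y_p = A*exp(-3*t). Substituting into the equation and dividing by exp(-3*t) gives A = 7/8, so y_p = 7*exp(-3*t)/8.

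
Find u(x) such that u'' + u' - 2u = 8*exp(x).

u = C1*exp(-2*x) + C2*exp(x) + 8*x*exp(x)/3

Characteristic equation r² + r - 2 = 0 factors as (r + 2)(r - 1) = 0, so r = -2, 1.
Hence u_h = C1*exp(-2*x) + C2*exp(x).
Since exp(x) solves the homogeneous equation (r = 1 is a root of multiplicity 1), multiply the trial by x. Try u_p = A*x*exp(x). Substituting into the equation and dividing by exp(x) gives A = 8/3, so u_p = 8*x*exp(x)/3.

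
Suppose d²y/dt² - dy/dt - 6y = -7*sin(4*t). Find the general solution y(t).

y = -7*cos(4*t)/125 + 77*sin(4*t)/250 + C1*exp(-2*t) + C2*exp(3*t)

Characteristic equation r² - r - 6 = 0 factors as (r + 2)(r - 3) = 0, so r = -2, 3.
Hence y_h = C1*exp(-2*t) + C2*exp(3*t).
Try y_p = A*cos(4*t) + B*sin(4*t). Substituting and equating the coefficients of cos(4t) and sin(4t) gives A = -7/125, B = 77/250, so y_p = -7*cos(4*t)/125 + 77*sin(4*t)/250.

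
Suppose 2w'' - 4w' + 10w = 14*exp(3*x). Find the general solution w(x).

w = 7*exp(3*x)/8 + C1*cos(2*x)*exp(x) + C2*exp(x)*sin(2*x)

Divide through by 2: w'' - 2w' + 5w = 7*exp(3*x).
Characteristic equation r² - 2r + 5 = 0 has discriminant (-2)² - 4·(5) = -16 < 0, so r = 1 ± 2i.
Hence w_h = C1*cos(2*x)*exp(x) + C2*exp(x)*sin(2*x).
Try w_p = A*exp(3*x). Substituting into the equation and dividing by exp(3*x) gives A = 7/8, so w_p = 7*exp(3*x)/8.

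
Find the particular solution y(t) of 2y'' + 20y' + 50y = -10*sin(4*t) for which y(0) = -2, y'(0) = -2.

y = -3562*exp(-5*t)/1681 - 45*sin(4*t)/1681 + 200*cos(4*t)/1681 - 512*t*exp(-5*t)/41

Divide through by 2: y'' + 10y' + 25y = -5*sin(4*t).
Characteristic equation r² + 10r + 25 = 0 has discriminant (10)² - 4·(25) = 0, so r = -5 is a repeated root.
Hence y_h = (C1 + C2*t)*exp(-5*t).
Try y_p = A*cos(4*t) + B*sin(4*t). Substituting and equating the coefficients of cos(4t) and sin(4t) gives A = 200/1681, B = -45/1681, so y_p = -45*sin(4*t)/1681 + 200*cos(4*t)/1681.
General solution: y = -45*sin(4*t)/1681 + 200*cos(4*t)/1681 + C1*exp(-5*t) + C2*t*exp(-5*t).
Apply the initial conditions: y(0) = 200/1681 + C1 = -2 and y'(0) = -180/1681 + C2 - 5*C1 = -2. Solving gives C1 = -3562/1681, C2 = -512/41.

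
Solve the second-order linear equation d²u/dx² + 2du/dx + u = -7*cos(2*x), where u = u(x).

u = -28*sin(2*x)/25 + 21*cos(2*x)/25 + C1*exp(-x) + C2*x*exp(-x)

Characteristic equation r² + 2r + 1 = 0 has discriminant (2)² - 4·(1) = 0, so r = -1 is a repeated root.
Hence u_h = (C1 + C2*x)*exp(-x).
Try u_p = A*cos(2*x) + B*sin(2*x). Substituting and equating the coefficients of cos(2x) and sin(2x) gives A = 21/25, B = -28/25, so u_p = -28*sin(2*x)/25 + 21*cos(2*x)/25.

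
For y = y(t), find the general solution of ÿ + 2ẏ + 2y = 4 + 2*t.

y = 1 + t + C1*cos(t)*exp(-t) + C2*exp(-t)*sin(t)

Characteristic equation r² + 2r + 2 = 0 has discriminant (2)² - 4·(2) = -4 < 0, so r = -1 ± i.
Hence y_h = C1*cos(t)*exp(-t) + C2*exp(-t)*sin(t).
For the particular solution try y_p = A0 + A1*t. Substituting and matching coefficients of each power of t gives A0 = 1, A1 = 1, so y_p = 1 + t.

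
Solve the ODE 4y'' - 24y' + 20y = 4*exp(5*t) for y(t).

Divide through by 4: y'' - 6y' + 5y = exp(5*t).
Characteristic equation r² - 6r + 5 = 0 factors as (r - 5)(r - 1) = 0, so r = 5, 1.
Hence y_h = C1*exp(5*t) + C2*exp(t).
Since exp(5*t) solves the homogeneous equation (r = 5 is a root of multiplicity 1), multiply the trial by t. Try y_p = A*t*exp(5*t). Substituting into the equation and dividing by exp(5*t) gives A = 1/4, so y_p = t*exp(5*t)/4.

y = C1*exp(5*t) + C2*exp(t) + t*exp(5*t)/4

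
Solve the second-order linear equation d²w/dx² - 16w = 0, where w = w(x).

w = C1*exp(-4*x) + C2*exp(4*x)

Characteristic equation r² - 16 = 0 factors as (r + 4)(r - 4) = 0, so r = -4, 4.
Hence w_h = C1*exp(-4*x) + C2*exp(4*x).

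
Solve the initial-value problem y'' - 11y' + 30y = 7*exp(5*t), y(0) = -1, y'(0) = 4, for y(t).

y = -17*exp(5*t) + 16*exp(6*t) - 7*t*exp(5*t)

Characteristic equation r² - 11r + 30 = 0 factors as (r - 5)(r - 6) = 0, so r = 5, 6.
Hence y_h = C1*exp(5*t) + C2*exp(6*t).
Since exp(5*t) solves the homogeneous equation (r = 5 is a root of multiplicity 1), multiply the trial by t. Try y_p = A*t*exp(5*t). Substituting into the equation and dividing by exp(5*t) gives A = -7, so y_p = -7*t*exp(5*t).
General solution: y = C1*exp(5*t) + C2*exp(6*t) - 7*t*exp(5*t).
Apply the initial conditions: y(0) = C1 + C2 = -1 and y'(0) = -7 + 5*C1 + 6*C2 = 4. Solving gives C1 = -17, C2 = 16.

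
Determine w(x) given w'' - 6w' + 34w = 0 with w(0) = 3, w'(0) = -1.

Characteristic equation r² - 6r + 34 = 0 has discriminant (-6)² - 4·(34) = -100 < 0, so r = 3 ± 5i.
Hence w_h = C1*cos(5*x)*exp(3*x) + C2*exp(3*x)*sin(5*x).
Apply the initial conditions: w(0) = C1 = 3 and w'(0) = 3*C1 + 5*C2 = -1. Solving gives C1 = 3, C2 = -2.

w = -2*exp(3*x)*sin(5*x) + 3*cos(5*x)*exp(3*x)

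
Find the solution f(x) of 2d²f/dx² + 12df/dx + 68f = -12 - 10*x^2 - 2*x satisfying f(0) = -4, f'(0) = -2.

Divide through by 2: f'' + 6f' + 34f = -6 - x - 5*x^2.
Characteristic equation r² + 6r + 34 = 0 has discriminant (6)² - 4·(34) = -100 < 0, so r = -3 ± 5i.
Hence f_h = C1*cos(5*x)*exp(-3*x) + C2*exp(-3*x)*sin(5*x).
For the particular solution try f_p = A0 + A1*x + A2*x^2. Substituting and matching coefficients of each power of x gives A0 = -844/4913, A1 = 13/578, A2 = -5/34, so f_p = -844/4913 - 5*x^2/34 + 13*x/578.
General solution: f = -844/4913 - 5*x^2/34 + 13*x/578 + C1*cos(5*x)*exp(-3*x) + C2*exp(-3*x)*sin(5*x).
Apply the initial conditions: f(0) = -844/4913 + C1 = -4 and f'(0) = 13/578 - 3*C1 + 5*C2 = -2. Solving gives C1 = -18808/4913, C2 = -132721/49130.

f = -844/4913 - 5*x**2/34 + 13*x/578 - 132721*exp(-3*x)*sin(5*x)/49130 - 18808*cos(5*x)*exp(-3*x)/4913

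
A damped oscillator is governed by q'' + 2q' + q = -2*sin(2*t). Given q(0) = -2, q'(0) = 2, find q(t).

q = -58*exp(-t)/25 + 6*sin(2*t)/25 + 8*cos(2*t)/25 - 4*t*exp(-t)/5

Characteristic equation r² + 2r + 1 = 0 has discriminant (2)² - 4·(1) = 0, so r = -1 is a repeated root.
Hence q_h = (C1 + C2*t)*exp(-t).
Try q_p = A*cos(2*t) + B*sin(2*t). Substituting and equating the coefficients of cos(2t) and sin(2t) gives A = 8/25, B = 6/25, so q_p = 6*sin(2*t)/25 + 8*cos(2*t)/25.
General solution: q = 6*sin(2*t)/25 + 8*cos(2*t)/25 + C1*exp(-t) + C2*t*exp(-t).
Apply the initial conditions: q(0) = 8/25 + C1 = -2 and q'(0) = 12/25 + C2 - C1 = 2. Solving gives C1 = -58/25, C2 = -4/5.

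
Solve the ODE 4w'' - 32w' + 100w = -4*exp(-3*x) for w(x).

w = -exp(-3*x)/58 + C1*cos(3*x)*exp(4*x) + C2*exp(4*x)*sin(3*x)

Divide through by 4: w'' - 8w' + 25w = -exp(-3*x).
Characteristic equation r² - 8r + 25 = 0 has discriminant (-8)² - 4·(25) = -36 < 0, so r = 4 ± 3i.
Hence w_h = C1*cos(3*x)*exp(4*x) + C2*exp(4*x)*sin(3*x).
Try w_p = A*exp(-3*x). Substituting into the equation and dividing by exp(-3*x) gives A = -1/58, so w_p = -exp(-3*x)/58.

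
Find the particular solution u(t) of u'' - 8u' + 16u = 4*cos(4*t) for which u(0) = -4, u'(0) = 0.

u = -4*exp(4*t) - sin(4*t)/8 + 33*t*exp(4*t)/2

Characteristic equation r² - 8r + 16 = 0 has discriminant (-8)² - 4·(16) = 0, so r = 4 is a repeated root.
Hence u_h = (C1 + C2*t)*exp(4*t).
Try u_p = A*cos(4*t) + B*sin(4*t). Substituting and equating the coefficients of cos(4t) and sin(4t) gives A = 0, B = -1/8, so u_p = -sin(4*t)/8.
General solution: u = -sin(4*t)/8 + C1*exp(4*t) + C2*t*exp(4*t).
Apply the initial conditions: u(0) = C1 = -4 and u'(0) = -1/2 + C2 + 4*C1 = 0. Solving gives C1 = -4, C2 = 33/2.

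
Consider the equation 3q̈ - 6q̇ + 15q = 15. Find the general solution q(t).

q = 1 + C1*cos(2*t)*exp(t) + C2*exp(t)*sin(2*t)

Divide through by 3: q'' - 2q' + 5q = 5.
Characteristic equation r² - 2r + 5 = 0 has discriminant (-2)² - 4·(5) = -16 < 0, so r = 1 ± 2i.
Hence q_h = C1*cos(2*t)*exp(t) + C2*exp(t)*sin(2*t).
For the particular solution try q_p = A0. Substituting and matching coefficients of each power of t gives A0 = 1, so q_p = 1.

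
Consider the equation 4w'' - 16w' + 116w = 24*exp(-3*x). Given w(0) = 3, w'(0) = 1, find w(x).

Divide through by 4: w'' - 4w' + 29w = 6*exp(-3*x).
Characteristic equation r² - 4r + 29 = 0 has discriminant (-4)² - 4·(29) = -100 < 0, so r = 2 ± 5i.
Hence w_h = C1*cos(5*x)*exp(2*x) + C2*exp(2*x)*sin(5*x).
Try w_p = A*exp(-3*x). Substituting into the equation and dividing by exp(-3*x) gives A = 3/25, so w_p = 3*exp(-3*x)/25.
General solution: w = 3*exp(-3*x)/25 + C1*cos(5*x)*exp(2*x) + C2*exp(2*x)*sin(5*x).
Apply the initial conditions: w(0) = 3/25 + C1 = 3 and w'(0) = -9/25 + 2*C1 + 5*C2 = 1. Solving gives C1 = 72/25, C2 = -22/25.

w = 3*exp(-3*x)/25 - 22*exp(2*x)*sin(5*x)/25 + 72*cos(5*x)*exp(2*x)/25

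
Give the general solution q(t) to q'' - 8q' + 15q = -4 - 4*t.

q = -92/225 - 4*t/15 + C1*exp(5*t) + C2*exp(3*t)

Characteristic equation r² - 8r + 15 = 0 factors as (r - 5)(r - 3) = 0, so r = 5, 3.
Hence q_h = C1*exp(5*t) + C2*exp(3*t).
For the particular solution try q_p = A0 + A1*t. Substituting and matching coefficients of each power of t gives A0 = -92/225, A1 = -4/15, so q_p = -92/225 - 4*t/15.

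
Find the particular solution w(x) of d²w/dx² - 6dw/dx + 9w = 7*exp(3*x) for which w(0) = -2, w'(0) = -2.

Characteristic equation r² - 6r + 9 = 0 has discriminant (-6)² - 4·(9) = 0, so r = 3 is a repeated root.
Hence w_h = (C1 + C2*x)*exp(3*x).
Since exp(3*x) solves the homogeneous equation (r = 3 is a root of multiplicity 2), multiply the trial by x^2. Try w_p = A*x^2*exp(3*x). Substituting into the equation and dividing by exp(3*x) gives A = 7/2, so w_p = 7*x^2*exp(3*x)/2.
General solution: w = C1*exp(3*x) + 7*x^2*exp(3*x)/2 + C2*x*exp(3*x).
Apply the initial conditions: w(0) = C1 = -2 and w'(0) = C2 + 3*C1 = -2. Solving gives C1 = -2, C2 = 4.

w = -2*exp(3*x) + 4*x*exp(3*x) + 7*x**2*exp(3*x)/2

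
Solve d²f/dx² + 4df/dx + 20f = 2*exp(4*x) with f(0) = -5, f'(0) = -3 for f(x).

f = exp(4*x)/26 - 131*cos(4*x)*exp(-2*x)/26 - 43*exp(-2*x)*sin(4*x)/13

Characteristic equation r² + 4r + 20 = 0 has discriminant (4)² - 4·(20) = -64 < 0, so r = -2 ± 4i.
Hence f_h = C1*cos(4*x)*exp(-2*x) + C2*exp(-2*x)*sin(4*x).
Try f_p = A*exp(4*x). Substituting into the equation and dividing by exp(4*x) gives A = 1/26, so f_p = exp(4*x)/26.
General solution: f = exp(4*x)/26 + C1*cos(4*x)*exp(-2*x) + C2*exp(-2*x)*sin(4*x).
Apply the initial conditions: f(0) = 1/26 + C1 = -5 and f'(0) = 2/13 - 2*C1 + 4*C2 = -3. Solving gives C1 = -131/26, C2 = -43/13.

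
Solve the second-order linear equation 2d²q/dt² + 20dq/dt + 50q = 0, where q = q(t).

q = C1*exp(-5*t) + C2*t*exp(-5*t)

Divide through by 2: q'' + 10q' + 25q = 0.
Characteristic equation r² + 10r + 25 = 0 has discriminant (10)² - 4·(25) = 0, so r = -5 is a repeated root.
Hence q_h = (C1 + C2*t)*exp(-5*t).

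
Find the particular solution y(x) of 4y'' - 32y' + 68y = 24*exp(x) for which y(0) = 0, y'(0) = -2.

Divide through by 4: y'' - 8y' + 17y = 6*exp(x).
Characteristic equation r² - 8r + 17 = 0 has discriminant (-8)² - 4·(17) = -4 < 0, so r = 4 ± i.
Hence y_h = C1*cos(x)*exp(4*x) + C2*exp(4*x)*sin(x).
Try y_p = A*exp(x). Substituting into the equation and dividing by exp(x) gives A = 3/5, so y_p = 3*exp(x)/5.
General solution: y = 3*exp(x)/5 + C1*cos(x)*exp(4*x) + C2*exp(4*x)*sin(x).
Apply the initial conditions: y(0) = 3/5 + C1 = 0 and y'(0) = 3/5 + C2 + 4*C1 = -2. Solving gives C1 = -3/5, C2 = -1/5.

y = 3*exp(x)/5 - 3*cos(x)*exp(4*x)/5 - exp(4*x)*sin(x)/5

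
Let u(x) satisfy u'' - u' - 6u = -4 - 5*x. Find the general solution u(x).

u = 19/36 + 5*x/6 + C1*exp(3*x) + C2*exp(-2*x)

Characteristic equation r² - r - 6 = 0 factors as (r - 3)(r + 2) = 0, so r = 3, -2.
Hence u_h = C1*exp(3*x) + C2*exp(-2*x).
For the particular solution try u_p = A0 + A1*x. Substituting and matching coefficients of each power of x gives A0 = 19/36, A1 = 5/6, so u_p = 19/36 + 5*x/6.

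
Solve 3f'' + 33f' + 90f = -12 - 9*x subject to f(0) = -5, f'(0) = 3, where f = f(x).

f = -29/300 - 658*exp(-5*x)/25 - x/10 + 257*exp(-6*x)/12

Divide through by 3: f'' + 11f' + 30f = -4 - 3*x.
Characteristic equation r² + 11r + 30 = 0 factors as (r + 6)(r + 5) = 0, so r = -6, -5.
Hence f_h = C1*exp(-6*x) + C2*exp(-5*x).
For the particular solution try f_p = A0 + A1*x. Substituting and matching coefficients of each power of x gives A0 = -29/300, A1 = -1/10, so f_p = -29/300 - x/10.
General solution: f = -29/300 - x/10 + C1*exp(-6*x) + C2*exp(-5*x).
Apply the initial conditions: f(0) = -29/300 + C1 + C2 = -5 and f'(0) = -1/10 - 6*C1 - 5*C2 = 3. Solving gives C1 = 257/12, C2 = -658/25.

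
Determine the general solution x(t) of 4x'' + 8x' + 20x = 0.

x = C1*cos(2*t)*exp(-t) + C2*exp(-t)*sin(2*t)

Divide through by 4: x'' + 2x' + 5x = 0.
Characteristic equation r² + 2r + 5 = 0 has discriminant (2)² - 4·(5) = -16 < 0, so r = -1 ± 2i.
Hence x_h = C1*cos(2*t)*exp(-t) + C2*exp(-t)*sin(2*t).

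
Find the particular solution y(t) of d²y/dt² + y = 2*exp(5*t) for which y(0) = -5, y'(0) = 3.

Characteristic equation r² + 1 = 0 has discriminant (0)² - 4·(1) = -4 < 0, so r = ± i.
Hence y_h = C1*cos(t) + C2*sin(t).
Try y_p = A*exp(5*t). Substituting into the equation and dividing by exp(5*t) gives A = 1/13, so y_p = exp(5*t)/13.
General solution: y = exp(5*t)/13 + C1*cos(t) + C2*sin(t).
Apply the initial conditions: y(0) = 1/13 + C1 = -5 and y'(0) = 5/13 + C2 = 3. Solving gives C1 = -66/13, C2 = 34/13.

y = -66*cos(t)/13 + exp(5*t)/13 + 34*sin(t)/13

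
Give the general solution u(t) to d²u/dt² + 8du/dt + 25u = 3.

Characteristic equation r² + 8r + 25 = 0 has discriminant (8)² - 4·(25) = -36 < 0, so r = -4 ± 3i.
Hence u_h = C1*cos(3*t)*exp(-4*t) + C2*exp(-4*t)*sin(3*t).
For the particular solution try u_p = A0. Substituting and matching coefficients of each power of t gives A0 = 3/25, so u_p = 3/25.

u = 3/25 + C1*cos(3*t)*exp(-4*t) + C2*exp(-4*t)*sin(3*t)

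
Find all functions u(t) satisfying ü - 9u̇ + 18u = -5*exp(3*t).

u = C1*exp(3*t) + C2*exp(6*t) + 5*t*exp(3*t)/3

Characteristic equation r² - 9r + 18 = 0 factors as (r - 3)(r - 6) = 0, so r = 3, 6.
Hence u_h = C1*exp(3*t) + C2*exp(6*t).
Since exp(3*t) solves the homogeneous equation (r = 3 is a root of multiplicity 1), multiply the trial by t. Try u_p = A*t*exp(3*t). Substituting into the equation and dividing by exp(3*t) gives A = 5/3, so u_p = 5*t*exp(3*t)/3.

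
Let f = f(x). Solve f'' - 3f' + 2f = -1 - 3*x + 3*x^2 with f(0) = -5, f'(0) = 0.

Characteristic equation r² - 3r + 2 = 0 factors as (r - 2)(r - 1) = 0, so r = 2, 1.
Hence f_h = C1*exp(2*x) + C2*exp(x).
For the particular solution try f_p = A0 + A1*x + A2*x^2. Substituting and matching coefficients of each power of x gives A0 = 5/2, A1 = 3, A2 = 3/2, so f_p = 5/2 + 3*x + 3*x^2/2.
General solution: f = 5/2 + 3*x + 3*x^2/2 + C1*exp(2*x) + C2*exp(x).
Apply the initial conditions: f(0) = 5/2 + C1 + C2 = -5 and f'(0) = 3 + C2 + 2*C1 = 0. Solving gives C1 = 9/2, C2 = -12.

f = 5/2 - 12*exp(x) + 3*x + 3*x**2/2 + 9*exp(2*x)/2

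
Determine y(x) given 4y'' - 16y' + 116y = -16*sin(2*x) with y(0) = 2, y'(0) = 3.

y = -100*sin(2*x)/689 - 32*cos(2*x)/689 - 553*exp(2*x)*sin(5*x)/3445 + 1410*cos(5*x)*exp(2*x)/689

Divide through by 4: y'' - 4y' + 29y = -4*sin(2*x).
Characteristic equation r² - 4r + 29 = 0 has discriminant (-4)² - 4·(29) = -100 < 0, so r = 2 ± 5i.
Hence y_h = C1*cos(5*x)*exp(2*x) + C2*exp(2*x)*sin(5*x).
Try y_p = A*cos(2*x) + B*sin(2*x). Substituting and equating the coefficients of cos(2x) and sin(2x) gives A = -32/689, B = -100/689, so y_p = -100*sin(2*x)/689 - 32*cos(2*x)/689.
General solution: y = -100*sin(2*x)/689 - 32*cos(2*x)/689 + C1*cos(5*x)*exp(2*x) + C2*exp(2*x)*sin(5*x).
Apply the initial conditions: y(0) = -32/689 + C1 = 2 and y'(0) = -200/689 + 2*C1 + 5*C2 = 3. Solving gives C1 = 1410/689, C2 = -553/3445.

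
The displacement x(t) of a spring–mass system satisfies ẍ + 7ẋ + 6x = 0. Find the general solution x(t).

Characteristic equation r² + 7r + 6 = 0 factors as (r + 1)(r + 6) = 0, so r = -1, -6.
Hence x_h = C1*exp(-t) + C2*exp(-6*t).

x = C1*exp(-t) + C2*exp(-6*t)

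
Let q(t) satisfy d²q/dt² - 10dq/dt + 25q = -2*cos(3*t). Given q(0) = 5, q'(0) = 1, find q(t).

Characteristic equation r² - 10r + 25 = 0 has discriminant (-10)² - 4·(25) = 0, so r = 5 is a repeated root.
Hence q_h = (C1 + C2*t)*exp(5*t).
Try q_p = A*cos(3*t) + B*sin(3*t). Substituting and equating the coefficients of cos(3t) and sin(3t) gives A = -8/289, B = 15/289, so q_p = -8*cos(3*t)/289 + 15*sin(3*t)/289.
General solution: q = -8*cos(3*t)/289 + 15*sin(3*t)/289 + C1*exp(5*t) + C2*t*exp(5*t).
Apply the initial conditions: q(0) = -8/289 + C1 = 5 and q'(0) = 45/289 + C2 + 5*C1 = 1. Solving gives C1 = 1453/289, C2 = -413/17.

q = -8*cos(3*t)/289 + 15*sin(3*t)/289 + 1453*exp(5*t)/289 - 413*t*exp(5*t)/17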